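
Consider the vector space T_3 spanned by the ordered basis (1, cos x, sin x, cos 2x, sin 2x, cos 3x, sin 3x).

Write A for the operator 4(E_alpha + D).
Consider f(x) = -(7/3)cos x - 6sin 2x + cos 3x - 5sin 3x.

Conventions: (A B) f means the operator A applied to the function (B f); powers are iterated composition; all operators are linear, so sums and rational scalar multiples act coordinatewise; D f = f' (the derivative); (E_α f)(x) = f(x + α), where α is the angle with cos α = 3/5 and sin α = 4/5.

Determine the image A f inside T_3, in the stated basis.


the image equals g(x) = -(28/5)cos x + (84/5)sin x - (1776/25)cos 2x + (168/25)sin 2x - (8848/125)cos 3x + (664/125)sin 3x

E_alpha f = -(7/5)cos x + (28/15)sin x - (144/25)cos 2x + (42/25)sin 2x - (337/125)cos 3x + (541/125)sin 3x
D f = (7/3)sin x - 12cos 2x - 15cos 3x - 3sin 3x
(E_alpha + D) f = -(7/5)cos x + (21/5)sin x - (444/25)cos 2x + (42/25)sin 2x - (2212/125)cos 3x + (166/125)sin 3x
(4(E_alpha + D)) f = -(28/5)cos x + (84/5)sin x - (1776/25)cos 2x + (168/25)sin 2x - (8848/125)cos 3x + (664/125)sin 3x


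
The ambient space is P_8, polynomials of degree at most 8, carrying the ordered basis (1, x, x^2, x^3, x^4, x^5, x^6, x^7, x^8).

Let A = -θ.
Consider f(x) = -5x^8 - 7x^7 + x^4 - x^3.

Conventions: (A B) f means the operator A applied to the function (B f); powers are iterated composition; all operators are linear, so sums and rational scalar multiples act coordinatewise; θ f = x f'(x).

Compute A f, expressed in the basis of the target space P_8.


θ f = -40x^8 - 49x^7 + 4x^4 - 3x^3
(-θ) f = 40x^8 + 49x^7 - 4x^4 + 3x^3

the result is g(x) = 40x^8 + 49x^7 - 4x^4 + 3x^3


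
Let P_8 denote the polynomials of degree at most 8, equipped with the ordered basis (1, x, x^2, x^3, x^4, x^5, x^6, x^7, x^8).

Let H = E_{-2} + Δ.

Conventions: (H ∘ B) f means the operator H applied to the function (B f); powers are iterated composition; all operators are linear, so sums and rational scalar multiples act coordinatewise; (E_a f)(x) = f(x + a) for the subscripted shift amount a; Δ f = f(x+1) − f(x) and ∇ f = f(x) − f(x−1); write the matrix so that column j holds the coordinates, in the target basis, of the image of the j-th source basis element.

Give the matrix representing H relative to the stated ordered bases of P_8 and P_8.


image of 1: 1
image of x: x - 1
image of x^2: x^2 - 2x + 5
image of x^3: x^3 - 3x^2 + 15x - 7
image of x^4: x^4 - 4x^3 + 30x^2 - 28x + 17
image of x^5: x^5 - 5x^4 + 50x^3 - 70x^2 + 85x - 31
image of x^6: x^6 - 6x^5 + 75x^4 - 140x^3 + 255x^2 - 186x + 65
image of x^7: x^7 - 7x^6 + 105x^5 - 245x^4 + 595x^3 - 651x^2 + 455x - 127
image of x^8: x^8 - 8x^7 + 140x^6 - 392x^5 + 1190x^4 - 1736x^3 + 1820x^2 - 1016x + 257
each image's coordinates form column j of the matrix

the matrix is [[1, -1, 5, -7, 17, -31, 65, -127, 257]; [0, 1, -2, 15, -28, 85, -186, 455, -1016]; [0, 0, 1, -3, 30, -70, 255, -651, 1820]; [0, 0, 0, 1, -4, 50, -140, 595, -1736]; [0, 0, 0, 0, 1, -5, 75, -245, 1190]; [0, 0, 0, 0, 0, 1, -6, 105, -392]; [0, 0, 0, 0, 0, 0, 1, -7, 140]; [0, 0, 0, 0, 0, 0, 0, 1, -8]; [0, 0, 0, 0, 0, 0, 0, 0, 1]] (rows listed top to bottom)


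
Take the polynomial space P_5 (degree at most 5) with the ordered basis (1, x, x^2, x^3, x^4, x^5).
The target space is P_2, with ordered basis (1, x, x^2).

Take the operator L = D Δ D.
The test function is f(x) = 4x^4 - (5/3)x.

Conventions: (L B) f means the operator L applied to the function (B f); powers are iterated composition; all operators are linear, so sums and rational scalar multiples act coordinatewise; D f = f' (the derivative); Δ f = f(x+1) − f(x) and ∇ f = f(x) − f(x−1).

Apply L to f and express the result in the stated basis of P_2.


D f = 16x^3 - 5/3
Δ D f = 48x^2 + 48x + 16
D Δ D f = 96x + 48

g(x) = 96x + 48


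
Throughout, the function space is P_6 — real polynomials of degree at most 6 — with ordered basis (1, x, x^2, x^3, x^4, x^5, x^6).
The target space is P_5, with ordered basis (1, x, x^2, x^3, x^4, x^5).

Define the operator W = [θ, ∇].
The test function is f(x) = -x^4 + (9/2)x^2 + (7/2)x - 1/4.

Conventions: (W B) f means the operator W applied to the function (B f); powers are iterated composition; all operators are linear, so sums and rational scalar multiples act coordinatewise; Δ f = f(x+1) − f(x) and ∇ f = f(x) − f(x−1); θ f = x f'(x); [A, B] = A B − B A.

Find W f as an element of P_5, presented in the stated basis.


g(x) = 4x^3 - 12x^2 + 3x + 3/2

∇ f = -4x^3 + 6x^2 + 5x
θ ∇ f = -12x^3 + 12x^2 + 5x
θ f = -4x^4 + 9x^2 + (7/2)x
∇ θ f = -16x^3 + 24x^2 + 2x - 3/2
[θ, ∇] f = 4x^3 - 12x^2 + 3x + 3/2


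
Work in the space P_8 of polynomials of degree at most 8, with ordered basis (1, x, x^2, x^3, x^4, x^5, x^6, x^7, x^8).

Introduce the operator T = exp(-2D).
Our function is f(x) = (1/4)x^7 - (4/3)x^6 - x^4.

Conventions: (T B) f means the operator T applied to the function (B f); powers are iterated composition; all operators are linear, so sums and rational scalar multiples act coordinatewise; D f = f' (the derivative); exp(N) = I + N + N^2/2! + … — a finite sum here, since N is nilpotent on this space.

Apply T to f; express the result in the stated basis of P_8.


the result is g(x) = (1/4)x^7 - (29/6)x^6 + 37x^5 - 151x^4 + (1084/3)x^3 - 512x^2 + 400x - 400/3

order-1 term: -(7/2)x^6 + 16x^5 + 8x^3
order-2 term: 21x^5 - 80x^4 - 24x^2
order-3 term: -70x^4 + (640/3)x^3 + 32x
order-4 term: 140x^3 - 320x^2 - 16
order-5 term: -168x^2 + 256x
order-6 term: 112x - 256/3
order-7 term: -32
the series for exp(-2D) f terminates at order 7
exp(-2D) f = (1/4)x^7 - (29/6)x^6 + 37x^5 - 151x^4 + (1084/3)x^3 - 512x^2 + 400x - 400/3


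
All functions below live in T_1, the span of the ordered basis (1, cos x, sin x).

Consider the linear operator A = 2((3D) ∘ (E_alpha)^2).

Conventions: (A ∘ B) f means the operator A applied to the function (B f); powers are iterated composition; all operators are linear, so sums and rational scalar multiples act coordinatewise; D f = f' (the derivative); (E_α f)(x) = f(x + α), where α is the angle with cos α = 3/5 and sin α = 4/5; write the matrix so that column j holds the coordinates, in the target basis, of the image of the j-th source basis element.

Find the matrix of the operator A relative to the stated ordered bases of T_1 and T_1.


the matrix is [[0, 0, 0]; [0, -144/25, -42/25]; [0, 42/25, -144/25]] (rows listed top to bottom)

image of 1: 0
image of cos x: -(144/25)cos x + (42/25)sin x
image of sin x: -(42/25)cos x - (144/25)sin x
each image's coordinates form column j of the matrix


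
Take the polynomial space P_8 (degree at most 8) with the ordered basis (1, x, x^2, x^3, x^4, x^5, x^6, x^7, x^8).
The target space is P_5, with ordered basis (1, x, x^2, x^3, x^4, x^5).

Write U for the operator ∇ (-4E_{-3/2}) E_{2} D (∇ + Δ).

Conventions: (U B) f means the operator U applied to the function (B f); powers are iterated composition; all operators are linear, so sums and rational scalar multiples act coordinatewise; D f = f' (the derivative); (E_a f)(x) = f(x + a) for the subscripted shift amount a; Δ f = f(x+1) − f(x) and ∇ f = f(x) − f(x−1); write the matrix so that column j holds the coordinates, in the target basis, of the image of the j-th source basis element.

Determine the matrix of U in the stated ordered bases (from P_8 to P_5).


image of 1: 0
image of x: 0
image of x^2: 0
image of x^3: -48
image of x^4: -192x
image of x^5: -480x^2 - 200
image of x^6: -960x^3 - 1200x
image of x^7: -1680x^4 - 4200x^2 - 637
image of x^8: -2688x^5 - 11200x^3 - 5096x
each image's coordinates form column j of the matrix

the matrix is [[0, 0, 0, -48, 0, -200, 0, -637, 0]; [0, 0, 0, 0, -192, 0, -1200, 0, -5096]; [0, 0, 0, 0, 0, -480, 0, -4200, 0]; [0, 0, 0, 0, 0, 0, -960, 0, -11200]; [0, 0, 0, 0, 0, 0, 0, -1680, 0]; [0, 0, 0, 0, 0, 0, 0, 0, -2688]] (rows listed top to bottom)


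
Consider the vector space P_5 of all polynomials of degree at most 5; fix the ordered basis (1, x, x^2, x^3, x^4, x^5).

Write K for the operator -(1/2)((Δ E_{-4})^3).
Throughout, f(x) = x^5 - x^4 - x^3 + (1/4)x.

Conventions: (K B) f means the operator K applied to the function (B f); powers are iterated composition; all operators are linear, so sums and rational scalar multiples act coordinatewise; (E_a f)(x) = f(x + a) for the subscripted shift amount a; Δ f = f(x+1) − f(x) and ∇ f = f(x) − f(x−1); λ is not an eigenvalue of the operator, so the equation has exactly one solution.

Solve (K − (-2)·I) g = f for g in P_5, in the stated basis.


g(x) = (1/2)x^5 - (1/2)x^4 - (1/2)x^3 + (15/2)x^2 - (1283/8)x + 1719/2

write g with unknown coordinates in the stated basis and equate coefficients in (K − (-2)·I) g = f
solving from the highest basis element down gives g = (1/2)x^5 - (1/2)x^4 - (1/2)x^3 + (15/2)x^2 - (1283/8)x + 1719/2
check: K g = -15x^2 + 321x - 1719
so K g − (-2)·g = x^5 - x^4 - x^3 + (1/4)x = f ✓


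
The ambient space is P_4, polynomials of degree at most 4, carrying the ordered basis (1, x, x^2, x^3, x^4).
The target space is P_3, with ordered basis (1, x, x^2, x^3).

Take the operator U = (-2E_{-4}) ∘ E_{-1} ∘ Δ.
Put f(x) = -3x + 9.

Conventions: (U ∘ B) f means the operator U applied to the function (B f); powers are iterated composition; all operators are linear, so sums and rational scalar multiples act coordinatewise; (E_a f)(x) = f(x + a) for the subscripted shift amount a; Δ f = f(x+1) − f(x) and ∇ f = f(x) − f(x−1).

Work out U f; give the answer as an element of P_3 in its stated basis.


the result is g(x) = 6

Δ f = -3
E_{-1} Δ f = -3
E_{-4} E_{-1} Δ f = -3
(-2E_{-4}) E_{-1} Δ f = 6


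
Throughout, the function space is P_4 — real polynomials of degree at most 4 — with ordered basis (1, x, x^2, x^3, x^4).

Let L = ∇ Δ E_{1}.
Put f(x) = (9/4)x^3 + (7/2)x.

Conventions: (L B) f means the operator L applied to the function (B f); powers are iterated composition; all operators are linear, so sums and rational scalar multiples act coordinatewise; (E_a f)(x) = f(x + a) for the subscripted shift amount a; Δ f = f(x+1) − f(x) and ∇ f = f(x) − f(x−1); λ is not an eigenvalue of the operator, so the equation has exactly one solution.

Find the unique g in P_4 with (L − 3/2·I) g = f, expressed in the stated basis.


write g with unknown coordinates in the stated basis and equate coefficients in (L − 3/2·I) g = f
solving from the highest basis element down gives g = -(3/2)x^3 - (25/3)x - 6
check: L g = -9x - 9
so L g − 3/2·g = (9/4)x^3 + (7/2)x = f ✓

g(x) = -(3/2)x^3 - (25/3)x - 6


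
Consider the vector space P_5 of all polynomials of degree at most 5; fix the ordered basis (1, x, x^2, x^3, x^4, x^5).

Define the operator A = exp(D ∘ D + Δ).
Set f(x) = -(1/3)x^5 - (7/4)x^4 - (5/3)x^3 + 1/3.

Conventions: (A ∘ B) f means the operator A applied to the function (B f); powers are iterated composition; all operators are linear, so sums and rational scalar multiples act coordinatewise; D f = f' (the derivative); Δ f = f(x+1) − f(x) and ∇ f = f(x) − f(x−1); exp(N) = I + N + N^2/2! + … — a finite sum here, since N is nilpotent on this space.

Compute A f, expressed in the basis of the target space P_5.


order-1 term: -(5/3)x^4 - 17x^3 - (239/6)x^2 - (71/3)x - 15/4
order-2 term: -(10/3)x^3 - (81/2)x^2 - (359/3)x - 971/12
order-3 term: -(10/3)x^2 - 37x - 163/2
order-4 term: -(5/3)x - 47/4
order-5 term: -1/3
the series for exp(D ∘ D + Δ) f terminates at order 5
exp(D ∘ D + Δ) f = -(1/3)x^5 - (41/12)x^4 - 22x^3 - (251/3)x^2 - 182x - 2135/12

g(x) = -(1/3)x^5 - (41/12)x^4 - 22x^3 - (251/3)x^2 - 182x - 2135/12


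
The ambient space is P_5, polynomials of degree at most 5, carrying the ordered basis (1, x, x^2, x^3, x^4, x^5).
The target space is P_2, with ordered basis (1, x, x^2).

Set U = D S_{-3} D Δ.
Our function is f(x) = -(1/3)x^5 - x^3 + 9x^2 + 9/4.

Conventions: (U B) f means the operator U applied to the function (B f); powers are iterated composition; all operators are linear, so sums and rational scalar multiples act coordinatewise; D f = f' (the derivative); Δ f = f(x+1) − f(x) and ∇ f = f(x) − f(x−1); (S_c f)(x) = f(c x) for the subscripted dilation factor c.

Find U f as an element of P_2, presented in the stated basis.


Δ f = -(5/3)x^4 - (10/3)x^3 - (19/3)x^2 + (40/3)x + 23/3
D Δ f = -(20/3)x^3 - 10x^2 - (38/3)x + 40/3
S_{-3} D Δ f = 180x^3 - 90x^2 + 38x + 40/3
D (S_{-3} D) Δ f = 540x^2 - 180x + 38

g(x) = 540x^2 - 180x + 38


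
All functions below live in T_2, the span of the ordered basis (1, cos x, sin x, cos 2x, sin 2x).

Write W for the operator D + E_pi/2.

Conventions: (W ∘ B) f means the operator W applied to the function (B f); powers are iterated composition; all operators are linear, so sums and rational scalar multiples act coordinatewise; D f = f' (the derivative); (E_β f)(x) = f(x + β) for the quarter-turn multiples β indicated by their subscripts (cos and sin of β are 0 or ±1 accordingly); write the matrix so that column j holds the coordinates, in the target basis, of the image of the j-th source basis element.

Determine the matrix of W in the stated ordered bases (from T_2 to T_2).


image of 1: 1
image of cos x: -2sin x
image of sin x: 2cos x
image of cos 2x: -cos 2x - 2sin 2x
image of sin 2x: 2cos 2x - sin 2x
each image's coordinates form column j of the matrix

the matrix is [[1, 0, 0, 0, 0]; [0, 0, 2, 0, 0]; [0, -2, 0, 0, 0]; [0, 0, 0, -1, 2]; [0, 0, 0, -2, -1]] (rows listed top to bottom)


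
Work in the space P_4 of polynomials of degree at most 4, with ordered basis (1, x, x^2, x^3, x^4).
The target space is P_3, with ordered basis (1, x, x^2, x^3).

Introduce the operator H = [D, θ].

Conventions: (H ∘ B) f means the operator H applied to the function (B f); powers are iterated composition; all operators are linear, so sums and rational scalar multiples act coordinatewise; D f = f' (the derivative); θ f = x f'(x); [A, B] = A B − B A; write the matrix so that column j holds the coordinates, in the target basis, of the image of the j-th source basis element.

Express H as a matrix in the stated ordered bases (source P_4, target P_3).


the matrix is [[0, 1, 0, 0, 0]; [0, 0, 2, 0, 0]; [0, 0, 0, 3, 0]; [0, 0, 0, 0, 4]] (rows listed top to bottom)

image of 1: 0
image of x: 1
image of x^2: 2x
image of x^3: 3x^2
image of x^4: 4x^3
each image's coordinates form column j of the matrix


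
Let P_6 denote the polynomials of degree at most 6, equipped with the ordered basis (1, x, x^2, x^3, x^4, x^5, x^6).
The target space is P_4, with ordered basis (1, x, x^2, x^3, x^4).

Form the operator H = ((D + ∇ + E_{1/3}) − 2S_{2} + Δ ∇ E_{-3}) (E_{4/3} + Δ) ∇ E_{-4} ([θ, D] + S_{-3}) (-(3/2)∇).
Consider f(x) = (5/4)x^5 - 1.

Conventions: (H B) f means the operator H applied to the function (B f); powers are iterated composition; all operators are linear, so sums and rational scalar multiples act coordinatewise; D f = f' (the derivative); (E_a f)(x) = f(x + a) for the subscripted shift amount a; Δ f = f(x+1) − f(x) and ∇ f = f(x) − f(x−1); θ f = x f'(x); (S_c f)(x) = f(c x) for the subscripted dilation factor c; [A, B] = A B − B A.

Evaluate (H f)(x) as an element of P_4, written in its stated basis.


∇ f = (25/4)x^4 - (25/2)x^3 + (25/2)x^2 - (25/4)x + 5/4
(-(3/2)∇) f = -(75/8)x^4 + (75/4)x^3 - (75/4)x^2 + (75/8)x - 15/8
D (-(3/2)∇) f = -(75/2)x^3 + (225/4)x^2 - (75/2)x + 75/8
θ D (-(3/2)∇) f = -(225/2)x^3 + (225/2)x^2 - (75/2)x
θ (-(3/2)∇) f = -(75/2)x^4 + (225/4)x^3 - (75/2)x^2 + (75/8)x
D θ (-(3/2)∇) f = -150x^3 + (675/4)x^2 - 75x + 75/8
[θ, D] (-(3/2)∇) f = (75/2)x^3 - (225/4)x^2 + (75/2)x - 75/8
S_{-3} (-(3/2)∇) f = -(6075/8)x^4 - (2025/4)x^3 - (675/4)x^2 - (225/8)x - 15/8
([θ, D] + S_{-3}) (-(3/2)∇) f = -(6075/8)x^4 - (1875/4)x^3 - 225x^2 + (75/8)x - 45/4
E_{-4} ([θ, D] + S_{-3}) (-(3/2)∇) f = -(6075/8)x^4 + (46725/4)x^3 - 67500x^2 + (1389675/8)x - 672195/4
∇ E_{-4} ([θ, D] + S_{-3}) (-(3/2)∇) f = -(6075/2)x^3 + 39600x^2 - (692325/4)x + 253650
E_{4/3} (∇ E_{-4}) ([θ, D] + S_{-3}) (-(3/2)∇) f = -(6075/2)x^3 + 27450x^2 - (334725/4)x + 86075
Δ (∇ E_{-4}) ([θ, D] + S_{-3}) (-(3/2)∇) f = -(18225/2)x^2 + (140175/2)x - 546075/4
(E_{4/3} + Δ) (∇ E_{-4}) ([θ, D] + S_{-3}) (-(3/2)∇) f = -(6075/2)x^3 + (36675/2)x^2 - (54375/4)x - 201775/4
D ((E_{4/3} + Δ) ∇ E_{-4} ([θ, D] + S_{-3})) (-(3/2)∇) f = -(18225/2)x^2 + 36675x - 54375/4
∇ ((E_{4/3} + Δ) ∇ E_{-4} ([θ, D] + S_{-3})) (-(3/2)∇) f = -(18225/2)x^2 + (91575/2)x - 139875/4
E_{1/3} ((E_{4/3} + Δ) ∇ E_{-4} ([θ, D] + S_{-3})) (-(3/2)∇) f = -(6075/2)x^3 + 15300x^2 - (9525/4)x - 53050
(D + ∇ + E_{1/3}) ((E_{4/3} + Δ) ∇ E_{-4} ([θ, D] + S_{-3})) (-(3/2)∇) f = -(6075/2)x^3 - 2925x^2 + (320325/4)x - 203225/2
S_{2} ((E_{4/3} + Δ) ∇ E_{-4} ([θ, D] + S_{-3})) (-(3/2)∇) f = -24300x^3 + 73350x^2 - (54375/2)x - 201775/4
(-2S_{2}) ((E_{4/3} + Δ) ∇ E_{-4} ([θ, D] + S_{-3})) (-(3/2)∇) f = 48600x^3 - 146700x^2 + 54375x + 201775/2
E_{-3} ((E_{4/3} + Δ) ∇ E_{-4} ([θ, D] + S_{-3})) (-(3/2)∇) f = -(6075/2)x^3 + 45675x^2 - (822525/4)x + 474775/2
∇ E_{-3} ((E_{4/3} + Δ) ∇ E_{-4} ([θ, D] + S_{-3})) (-(3/2)∇) f = -(18225/2)x^2 + (200925/2)x - 1017375/4
Δ ∇ E_{-3} ((E_{4/3} + Δ) ∇ E_{-4} ([θ, D] + S_{-3})) (-(3/2)∇) f = -18225x + 91350
((D + ∇ + E_{1/3}) − 2S_{2} + Δ ∇ E_{-3}) ((E_{4/3} + Δ) ∇ E_{-4} ([θ, D] + S_{-3})) (-(3/2)∇) f = (91125/2)x^3 - 149625x^2 + (464925/4)x + 90625

the result is g(x) = (91125/2)x^3 - 149625x^2 + (464925/4)x + 90625


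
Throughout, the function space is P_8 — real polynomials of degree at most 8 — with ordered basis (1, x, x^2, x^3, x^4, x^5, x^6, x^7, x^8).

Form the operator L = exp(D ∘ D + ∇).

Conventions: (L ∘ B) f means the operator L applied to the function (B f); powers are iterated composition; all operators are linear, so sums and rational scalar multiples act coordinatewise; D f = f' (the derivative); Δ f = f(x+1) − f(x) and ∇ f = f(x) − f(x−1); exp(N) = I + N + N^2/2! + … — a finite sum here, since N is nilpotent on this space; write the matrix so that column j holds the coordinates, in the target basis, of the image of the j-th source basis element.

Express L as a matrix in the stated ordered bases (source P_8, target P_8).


image of 1: 1
image of x: x + 1
image of x^2: x^2 + 2x + 2
image of x^3: x^3 + 3x^2 + 6x + 5
image of x^4: x^4 + 4x^3 + 12x^2 + 20x + 13
image of x^5: x^5 + 5x^4 + 20x^3 + 50x^2 + 65x + 42
image of x^6: x^6 + 6x^5 + 30x^4 + 100x^3 + 195x^2 + 252x + 141
image of x^7: x^7 + 7x^6 + 42x^5 + 175x^4 + 455x^3 + 882x^2 + 987x + 513
image of x^8: x^8 + 8x^7 + 56x^6 + 280x^5 + 910x^4 + 2352x^3 + 3948x^2 + 4104x + 2066
each image's coordinates form column j of the matrix

the matrix is [[1, 1, 2, 5, 13, 42, 141, 513, 2066]; [0, 1, 2, 6, 20, 65, 252, 987, 4104]; [0, 0, 1, 3, 12, 50, 195, 882, 3948]; [0, 0, 0, 1, 4, 20, 100, 455, 2352]; [0, 0, 0, 0, 1, 5, 30, 175, 910]; [0, 0, 0, 0, 0, 1, 6, 42, 280]; [0, 0, 0, 0, 0, 0, 1, 7, 56]; [0, 0, 0, 0, 0, 0, 0, 1, 8]; [0, 0, 0, 0, 0, 0, 0, 0, 1]] (rows listed top to bottom)


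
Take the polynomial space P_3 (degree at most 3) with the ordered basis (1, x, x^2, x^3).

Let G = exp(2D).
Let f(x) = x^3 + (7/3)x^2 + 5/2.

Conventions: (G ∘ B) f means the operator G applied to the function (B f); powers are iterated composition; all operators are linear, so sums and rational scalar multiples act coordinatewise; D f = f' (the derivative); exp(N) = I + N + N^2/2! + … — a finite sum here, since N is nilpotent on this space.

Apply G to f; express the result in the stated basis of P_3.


order-1 term: 6x^2 + (28/3)x
order-2 term: 12x + 28/3
order-3 term: 8
the series for exp(2D) f terminates at order 3
exp(2D) f = x^3 + (25/3)x^2 + (64/3)x + 119/6

the result is g(x) = x^3 + (25/3)x^2 + (64/3)x + 119/6


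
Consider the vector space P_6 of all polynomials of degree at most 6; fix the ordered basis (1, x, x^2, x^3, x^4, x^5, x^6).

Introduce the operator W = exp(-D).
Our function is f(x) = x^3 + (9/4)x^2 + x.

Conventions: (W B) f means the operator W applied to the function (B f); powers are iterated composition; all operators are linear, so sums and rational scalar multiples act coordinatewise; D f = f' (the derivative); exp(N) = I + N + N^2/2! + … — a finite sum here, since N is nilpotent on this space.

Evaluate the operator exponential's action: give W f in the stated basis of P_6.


the result is g(x) = x^3 - (3/4)x^2 - (1/2)x + 1/4

order-1 term: -3x^2 - (9/2)x - 1
order-2 term: 3x + 9/4
order-3 term: -1
the series for exp(-D) f terminates at order 3
exp(-D) f = x^3 - (3/4)x^2 - (1/2)x + 1/4


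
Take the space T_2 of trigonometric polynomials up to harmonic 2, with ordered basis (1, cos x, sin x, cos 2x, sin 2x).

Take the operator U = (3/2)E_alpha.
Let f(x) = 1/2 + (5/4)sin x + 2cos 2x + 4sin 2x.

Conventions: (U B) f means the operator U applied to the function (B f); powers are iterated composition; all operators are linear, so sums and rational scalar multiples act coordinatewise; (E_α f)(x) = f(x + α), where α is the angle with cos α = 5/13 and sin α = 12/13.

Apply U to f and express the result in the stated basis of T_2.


the result is g(x) = 3/4 + (45/26)cos x + (75/104)sin x + (363/169)cos 2x - (1074/169)sin 2x

E_alpha f = 1/2 + (15/13)cos x + (25/52)sin x + (242/169)cos 2x - (716/169)sin 2x
((3/2)E_alpha) f = 3/4 + (45/26)cos x + (75/104)sin x + (363/169)cos 2x - (1074/169)sin 2x


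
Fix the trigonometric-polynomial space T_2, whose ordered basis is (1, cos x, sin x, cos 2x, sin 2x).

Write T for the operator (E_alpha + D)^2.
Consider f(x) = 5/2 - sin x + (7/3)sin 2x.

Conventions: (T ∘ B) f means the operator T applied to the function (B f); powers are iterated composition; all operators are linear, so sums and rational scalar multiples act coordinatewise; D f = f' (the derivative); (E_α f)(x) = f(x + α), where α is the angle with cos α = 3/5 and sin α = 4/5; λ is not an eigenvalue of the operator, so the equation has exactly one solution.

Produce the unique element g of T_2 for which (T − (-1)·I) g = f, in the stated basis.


the image equals g(x) = 5/4 + (54/205)cos x + (47/205)sin x + (37/591)cos 2x - (343/1182)sin 2x

write g with unknown coordinates in the stated basis and equate coefficients in (T − (-1)·I) g = f
solving from the highest basis element down gives g = 5/4 + (54/205)cos x + (47/205)sin x + (37/591)cos 2x - (343/1182)sin 2x
check: T g = 5/4 - (54/205)cos x - (252/205)sin x - (37/591)cos 2x + (3101/1182)sin 2x
so T g − (-1)·g = 5/2 - sin x + (7/3)sin 2x = f ✓


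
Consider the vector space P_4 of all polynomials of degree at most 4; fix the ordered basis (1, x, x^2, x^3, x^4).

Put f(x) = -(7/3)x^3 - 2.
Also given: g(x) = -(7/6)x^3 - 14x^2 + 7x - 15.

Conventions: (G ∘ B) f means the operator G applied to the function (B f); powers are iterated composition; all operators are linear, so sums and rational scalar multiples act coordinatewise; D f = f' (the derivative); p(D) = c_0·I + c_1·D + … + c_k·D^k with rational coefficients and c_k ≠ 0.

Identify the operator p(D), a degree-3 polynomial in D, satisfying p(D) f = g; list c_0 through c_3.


D^0 f = -(7/3)x^3 - 2
D^1 f = -7x^2
D^2 f = -14x
D^3 f = -14
matching coefficients of g against c_0 f + c_1 Df + … from the top degree down determines the c_i
solution: c_0 = 1/2, c_1 = 2, c_2 = -1/2, c_3 = 1

c_0 = 1/2, c_1 = 2, c_2 = -1/2, c_3 = 1


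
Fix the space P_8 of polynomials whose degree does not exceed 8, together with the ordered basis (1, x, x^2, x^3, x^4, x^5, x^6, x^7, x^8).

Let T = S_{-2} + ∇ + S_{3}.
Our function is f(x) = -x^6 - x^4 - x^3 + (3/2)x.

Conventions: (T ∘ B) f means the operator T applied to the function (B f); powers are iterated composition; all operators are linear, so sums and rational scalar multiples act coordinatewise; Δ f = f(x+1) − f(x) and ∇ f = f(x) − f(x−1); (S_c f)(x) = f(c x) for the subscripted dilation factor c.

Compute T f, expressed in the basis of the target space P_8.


S_{-2} f = -64x^6 - 16x^4 + 8x^3 - 3x
∇ f = -6x^5 + 15x^4 - 24x^3 + 18x^2 - 7x + 5/2
S_{3} f = -729x^6 - 81x^4 - 27x^3 + (9/2)x
(S_{-2} + ∇ + S_{3}) f = -793x^6 - 6x^5 - 82x^4 - 43x^3 + 18x^2 - (11/2)x + 5/2

the image equals g(x) = -793x^6 - 6x^5 - 82x^4 - 43x^3 + 18x^2 - (11/2)x + 5/2


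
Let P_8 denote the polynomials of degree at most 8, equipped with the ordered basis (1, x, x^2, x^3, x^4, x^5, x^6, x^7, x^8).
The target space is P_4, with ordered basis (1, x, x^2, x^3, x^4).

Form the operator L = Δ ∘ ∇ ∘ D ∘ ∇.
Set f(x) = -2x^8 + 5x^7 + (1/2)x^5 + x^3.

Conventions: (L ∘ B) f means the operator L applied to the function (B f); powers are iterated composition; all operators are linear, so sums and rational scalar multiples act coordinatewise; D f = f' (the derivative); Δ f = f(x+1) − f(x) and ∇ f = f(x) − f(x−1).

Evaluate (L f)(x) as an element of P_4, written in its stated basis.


g(x) = -3360x^4 + 10920x^3 - 16380x^2 + 13080x - 4146

∇ f = -16x^7 + 91x^6 - 217x^5 + (635/2)x^4 - 292x^3 + 169x^2 - (113/2)x + 17/2
D ∇ f = -112x^6 + 546x^5 - 1085x^4 + 1270x^3 - 876x^2 + 338x - 113/2
∇ (D ∘ ∇) f = -672x^5 + 4410x^4 - 12040x^3 + 17460x^2 - 13304x + 4227
Δ ∇ (D ∘ ∇) f = -3360x^4 + 10920x^3 - 16380x^2 + 13080x - 4146


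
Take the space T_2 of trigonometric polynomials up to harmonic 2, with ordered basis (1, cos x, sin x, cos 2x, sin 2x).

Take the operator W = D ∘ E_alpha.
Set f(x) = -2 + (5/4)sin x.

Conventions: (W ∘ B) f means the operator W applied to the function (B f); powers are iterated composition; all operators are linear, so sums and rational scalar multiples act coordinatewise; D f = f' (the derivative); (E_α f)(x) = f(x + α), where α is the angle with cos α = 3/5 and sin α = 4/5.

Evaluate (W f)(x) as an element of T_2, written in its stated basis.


the image equals g(x) = (3/4)cos x - sin x

E_alpha f = -2 + cos x + (3/4)sin x
D E_alpha f = (3/4)cos x - sin x


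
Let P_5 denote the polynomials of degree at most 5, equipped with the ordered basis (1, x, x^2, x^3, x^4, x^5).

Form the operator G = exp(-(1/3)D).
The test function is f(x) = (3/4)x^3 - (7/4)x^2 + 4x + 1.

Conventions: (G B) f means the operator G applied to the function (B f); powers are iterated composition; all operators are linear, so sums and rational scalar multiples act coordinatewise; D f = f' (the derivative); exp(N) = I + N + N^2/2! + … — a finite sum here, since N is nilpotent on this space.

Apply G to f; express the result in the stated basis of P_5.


the result is g(x) = (3/4)x^3 - (5/2)x^2 + (65/12)x - 5/9

order-1 term: -(3/4)x^2 + (7/6)x - 4/3
order-2 term: (1/4)x - 7/36
order-3 term: -1/36
the series for exp(-(1/3)D) f terminates at order 3
exp(-(1/3)D) f = (3/4)x^3 - (5/2)x^2 + (65/12)x - 5/9


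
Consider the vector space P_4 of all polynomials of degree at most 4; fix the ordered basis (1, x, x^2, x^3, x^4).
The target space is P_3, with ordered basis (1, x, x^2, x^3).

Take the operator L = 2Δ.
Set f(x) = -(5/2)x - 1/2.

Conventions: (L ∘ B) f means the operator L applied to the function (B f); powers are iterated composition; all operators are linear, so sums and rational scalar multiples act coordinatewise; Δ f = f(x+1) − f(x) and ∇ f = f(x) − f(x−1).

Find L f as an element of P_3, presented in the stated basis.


Δ f = -5/2
(2Δ) f = -5

g(x) = -5


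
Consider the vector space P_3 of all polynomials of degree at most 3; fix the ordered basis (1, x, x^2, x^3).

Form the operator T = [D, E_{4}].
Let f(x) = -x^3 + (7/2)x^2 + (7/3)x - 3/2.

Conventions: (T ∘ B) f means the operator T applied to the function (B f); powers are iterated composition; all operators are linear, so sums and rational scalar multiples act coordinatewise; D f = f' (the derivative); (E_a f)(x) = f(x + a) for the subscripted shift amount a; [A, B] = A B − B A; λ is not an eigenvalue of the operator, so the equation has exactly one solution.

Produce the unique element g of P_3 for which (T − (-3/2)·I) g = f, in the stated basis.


g(x) = -(2/3)x^3 + (7/3)x^2 + (14/9)x - 1

write g with unknown coordinates in the stated basis and equate coefficients in (T − (-3/2)·I) g = f
solving from the highest basis element down gives g = -(2/3)x^3 + (7/3)x^2 + (14/9)x - 1
check: T g = 0
so T g − (-3/2)·g = -x^3 + (7/2)x^2 + (7/3)x - 3/2 = f ✓


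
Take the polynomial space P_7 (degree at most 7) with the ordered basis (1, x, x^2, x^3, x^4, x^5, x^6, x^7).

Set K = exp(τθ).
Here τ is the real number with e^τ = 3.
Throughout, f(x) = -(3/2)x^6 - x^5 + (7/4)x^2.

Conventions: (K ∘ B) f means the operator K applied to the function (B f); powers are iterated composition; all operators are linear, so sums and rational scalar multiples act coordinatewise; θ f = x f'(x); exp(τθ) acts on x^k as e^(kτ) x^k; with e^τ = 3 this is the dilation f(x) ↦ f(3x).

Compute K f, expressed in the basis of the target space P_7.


the result is g(x) = -(2187/2)x^6 - 243x^5 + (63/4)x^2

exp(τθ) x^k = e^(kτ) x^k; with e^τ = 3 this sends x^k to 3^k x^k
x^2 ↦ 9 x^2
x^5 ↦ 243 x^5
x^6 ↦ 729 x^6
applying this coordinatewise to f: exp(τθ) f = -(2187/2)x^6 - 243x^5 + (63/4)x^2


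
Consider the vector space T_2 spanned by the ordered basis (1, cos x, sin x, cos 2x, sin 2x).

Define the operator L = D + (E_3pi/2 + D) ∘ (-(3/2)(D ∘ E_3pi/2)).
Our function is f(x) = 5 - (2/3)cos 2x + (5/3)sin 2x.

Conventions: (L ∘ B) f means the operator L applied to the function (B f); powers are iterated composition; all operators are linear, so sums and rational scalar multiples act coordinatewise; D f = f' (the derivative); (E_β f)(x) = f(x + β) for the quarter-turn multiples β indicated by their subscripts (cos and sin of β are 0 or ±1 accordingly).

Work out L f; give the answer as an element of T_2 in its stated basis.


D f = (10/3)cos 2x + (4/3)sin 2x
E_3pi/2 f = 5 + (2/3)cos 2x - (5/3)sin 2x
D E_3pi/2 f = -(10/3)cos 2x - (4/3)sin 2x
(-(3/2)(D ∘ E_3pi/2)) f = 5cos 2x + 2sin 2x
E_3pi/2 (-(3/2)(D ∘ E_3pi/2)) f = -5cos 2x - 2sin 2x
D (-(3/2)(D ∘ E_3pi/2)) f = 4cos 2x - 10sin 2x
(E_3pi/2 + D) (-(3/2)(D ∘ E_3pi/2)) f = -cos 2x - 12sin 2x
(D + (E_3pi/2 + D) ∘ (-(3/2)(D ∘ E_3pi/2))) f = (7/3)cos 2x - (32/3)sin 2x

g(x) = (7/3)cos 2x - (32/3)sin 2x


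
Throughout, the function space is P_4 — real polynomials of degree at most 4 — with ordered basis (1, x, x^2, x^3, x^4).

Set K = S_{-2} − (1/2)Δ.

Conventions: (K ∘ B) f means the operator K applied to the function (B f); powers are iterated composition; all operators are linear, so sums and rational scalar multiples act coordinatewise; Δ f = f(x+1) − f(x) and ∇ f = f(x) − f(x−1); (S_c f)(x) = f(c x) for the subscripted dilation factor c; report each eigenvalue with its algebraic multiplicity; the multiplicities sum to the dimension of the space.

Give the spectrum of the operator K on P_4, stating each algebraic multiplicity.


λ = -8 (multiplicity 1), λ = -2 (multiplicity 1), λ = 1 (multiplicity 1), λ = 4 (multiplicity 1), λ = 16 (multiplicity 1)

image of 1: 1
image of x: -2x - 1/2
image of x^2: 4x^2 - x - 1/2
image of x^3: -8x^3 - (3/2)x^2 - (3/2)x - 1/2
image of x^4: 16x^4 - 2x^3 - 3x^2 - 2x - 1/2
the matrix is upper triangular; its diagonal is (1, -2, 4, -8, 16)
for a triangular matrix the eigenvalues are the diagonal entries, with algebraic multiplicity their repetition count


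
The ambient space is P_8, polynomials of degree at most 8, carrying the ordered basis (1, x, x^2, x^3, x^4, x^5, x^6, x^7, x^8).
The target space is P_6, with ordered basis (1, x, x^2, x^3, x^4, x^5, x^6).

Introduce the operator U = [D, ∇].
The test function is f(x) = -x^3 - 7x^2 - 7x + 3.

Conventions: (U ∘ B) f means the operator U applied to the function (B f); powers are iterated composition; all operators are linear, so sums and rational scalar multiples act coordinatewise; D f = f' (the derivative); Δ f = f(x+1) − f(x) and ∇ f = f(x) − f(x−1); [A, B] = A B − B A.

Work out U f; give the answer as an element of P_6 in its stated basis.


the image equals g(x) = 0

∇ f = -3x^2 - 11x - 1
D ∇ f = -6x - 11
D f = -3x^2 - 14x - 7
∇ D f = -6x - 11
[D, ∇] f = 0


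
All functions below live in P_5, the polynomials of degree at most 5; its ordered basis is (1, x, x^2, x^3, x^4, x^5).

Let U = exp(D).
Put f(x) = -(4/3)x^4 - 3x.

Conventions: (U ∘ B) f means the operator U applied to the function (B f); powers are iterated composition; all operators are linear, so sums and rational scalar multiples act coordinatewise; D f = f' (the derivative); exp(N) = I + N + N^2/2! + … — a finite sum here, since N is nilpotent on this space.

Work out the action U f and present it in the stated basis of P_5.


order-1 term: -(16/3)x^3 - 3
order-2 term: -8x^2
order-3 term: -(16/3)x
order-4 term: -4/3
the series for exp(D) f terminates at order 4
exp(D) f = -(4/3)x^4 - (16/3)x^3 - 8x^2 - (25/3)x - 13/3

g(x) = -(4/3)x^4 - (16/3)x^3 - 8x^2 - (25/3)x - 13/3


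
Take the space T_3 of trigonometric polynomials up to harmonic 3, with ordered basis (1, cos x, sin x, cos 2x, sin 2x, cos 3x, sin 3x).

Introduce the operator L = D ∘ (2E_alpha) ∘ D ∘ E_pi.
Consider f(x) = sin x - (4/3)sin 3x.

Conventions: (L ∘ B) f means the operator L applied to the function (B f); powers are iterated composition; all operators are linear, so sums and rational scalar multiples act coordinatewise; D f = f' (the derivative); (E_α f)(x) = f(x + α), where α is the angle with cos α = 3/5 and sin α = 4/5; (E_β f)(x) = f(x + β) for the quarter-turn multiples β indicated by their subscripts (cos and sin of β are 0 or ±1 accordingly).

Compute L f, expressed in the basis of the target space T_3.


E_pi f = -sin x + (4/3)sin 3x
D E_pi f = -cos x + 4cos 3x
E_alpha (D ∘ E_pi) f = -(3/5)cos x + (4/5)sin x - (468/125)cos 3x - (176/125)sin 3x
(2E_alpha) (D ∘ E_pi) f = -(6/5)cos x + (8/5)sin x - (936/125)cos 3x - (352/125)sin 3x
D (2E_alpha) (D ∘ E_pi) f = (8/5)cos x + (6/5)sin x - (1056/125)cos 3x + (2808/125)sin 3x

g(x) = (8/5)cos x + (6/5)sin x - (1056/125)cos 3x + (2808/125)sin 3x


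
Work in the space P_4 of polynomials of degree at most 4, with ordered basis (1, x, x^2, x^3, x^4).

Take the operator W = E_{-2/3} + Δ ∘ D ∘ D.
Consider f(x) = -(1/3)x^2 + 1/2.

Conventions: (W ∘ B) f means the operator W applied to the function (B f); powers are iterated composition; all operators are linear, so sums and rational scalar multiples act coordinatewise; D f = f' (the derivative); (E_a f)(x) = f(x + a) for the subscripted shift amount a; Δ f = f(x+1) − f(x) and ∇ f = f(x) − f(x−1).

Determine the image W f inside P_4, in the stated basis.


E_{-2/3} f = -(1/3)x^2 + (4/9)x + 19/54
D f = -(2/3)x
D D f = -2/3
Δ D D f = 0
(E_{-2/3} + Δ ∘ D ∘ D) f = -(1/3)x^2 + (4/9)x + 19/54

g(x) = -(1/3)x^2 + (4/9)x + 19/54


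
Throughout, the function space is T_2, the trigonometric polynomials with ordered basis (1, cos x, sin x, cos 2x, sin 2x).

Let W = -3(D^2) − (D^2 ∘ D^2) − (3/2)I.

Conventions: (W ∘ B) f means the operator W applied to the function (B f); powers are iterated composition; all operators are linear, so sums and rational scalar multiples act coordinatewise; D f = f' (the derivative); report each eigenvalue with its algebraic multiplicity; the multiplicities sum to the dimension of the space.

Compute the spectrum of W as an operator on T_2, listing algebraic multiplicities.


image of 1: -3/2
image of cos x: (1/2)cos x
image of sin x: (1/2)sin x
image of cos 2x: -(11/2)cos 2x
image of sin 2x: -(11/2)sin 2x
the matrix is diagonal; its diagonal is (-3/2, 1/2, 1/2, -11/2, -11/2)
for a triangular matrix the eigenvalues are the diagonal entries, with algebraic multiplicity their repetition count

λ = -11/2 (multiplicity 2), λ = -3/2 (multiplicity 1), λ = 1/2 (multiplicity 2)


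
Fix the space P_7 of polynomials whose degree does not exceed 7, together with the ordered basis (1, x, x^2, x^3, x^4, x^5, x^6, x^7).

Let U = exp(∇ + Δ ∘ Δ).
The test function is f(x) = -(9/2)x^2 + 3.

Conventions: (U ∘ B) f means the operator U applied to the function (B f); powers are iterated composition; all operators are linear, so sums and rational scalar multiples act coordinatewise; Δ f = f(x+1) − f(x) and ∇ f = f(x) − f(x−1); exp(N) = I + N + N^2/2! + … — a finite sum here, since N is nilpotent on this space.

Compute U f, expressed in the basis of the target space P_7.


order-1 term: -9x - 9/2
order-2 term: -9/2
the series for exp(∇ + Δ ∘ Δ) f terminates at order 2
exp(∇ + Δ ∘ Δ) f = -(9/2)x^2 - 9x - 6

the image equals g(x) = -(9/2)x^2 - 9x - 6


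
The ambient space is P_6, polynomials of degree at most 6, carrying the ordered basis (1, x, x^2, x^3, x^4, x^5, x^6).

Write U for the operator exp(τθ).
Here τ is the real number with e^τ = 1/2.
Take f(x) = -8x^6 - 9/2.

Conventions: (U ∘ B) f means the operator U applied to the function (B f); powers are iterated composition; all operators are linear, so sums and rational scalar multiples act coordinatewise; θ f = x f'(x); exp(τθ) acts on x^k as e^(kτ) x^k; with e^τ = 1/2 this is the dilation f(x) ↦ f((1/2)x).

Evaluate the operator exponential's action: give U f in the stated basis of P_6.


exp(τθ) x^k = e^(kτ) x^k; with e^τ = 1/2 this sends x^k to (1/2)^k x^k
x^6 ↦ 1/64 x^6
applying this coordinatewise to f: exp(τθ) f = -(1/8)x^6 - 9/2

g(x) = -(1/8)x^6 - 9/2


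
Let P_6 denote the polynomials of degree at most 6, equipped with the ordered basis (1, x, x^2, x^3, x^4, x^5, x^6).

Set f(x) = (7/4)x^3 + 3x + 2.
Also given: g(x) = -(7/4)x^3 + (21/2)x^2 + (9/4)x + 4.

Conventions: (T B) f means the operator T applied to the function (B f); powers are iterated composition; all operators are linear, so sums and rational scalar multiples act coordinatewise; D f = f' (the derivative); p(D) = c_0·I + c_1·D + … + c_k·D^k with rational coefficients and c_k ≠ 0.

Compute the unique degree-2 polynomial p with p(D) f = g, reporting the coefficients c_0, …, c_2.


c_0 = -1, c_1 = 2, c_2 = 1/2

D^0 f = (7/4)x^3 + 3x + 2
D^1 f = (21/4)x^2 + 3
D^2 f = (21/2)x
matching coefficients of g against c_0 f + c_1 Df + … from the top degree down determines the c_i
solution: c_0 = -1, c_1 = 2, c_2 = 1/2


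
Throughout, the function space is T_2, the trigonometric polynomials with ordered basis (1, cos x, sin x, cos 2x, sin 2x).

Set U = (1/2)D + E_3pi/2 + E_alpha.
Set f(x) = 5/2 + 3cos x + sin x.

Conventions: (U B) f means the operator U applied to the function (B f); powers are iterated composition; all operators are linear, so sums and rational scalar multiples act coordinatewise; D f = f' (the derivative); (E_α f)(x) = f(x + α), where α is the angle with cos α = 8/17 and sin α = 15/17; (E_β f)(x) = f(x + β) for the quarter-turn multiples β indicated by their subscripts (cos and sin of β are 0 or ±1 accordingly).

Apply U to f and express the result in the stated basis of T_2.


the image equals g(x) = 5 + (61/34)cos x - (23/34)sin x

D f = cos x - 3sin x
((1/2)D) f = (1/2)cos x - (3/2)sin x
E_3pi/2 f = 5/2 - cos x + 3sin x
E_alpha f = 5/2 + (39/17)cos x - (37/17)sin x
((1/2)D + E_3pi/2 + E_alpha) f = 5 + (61/34)cos x - (23/34)sin x


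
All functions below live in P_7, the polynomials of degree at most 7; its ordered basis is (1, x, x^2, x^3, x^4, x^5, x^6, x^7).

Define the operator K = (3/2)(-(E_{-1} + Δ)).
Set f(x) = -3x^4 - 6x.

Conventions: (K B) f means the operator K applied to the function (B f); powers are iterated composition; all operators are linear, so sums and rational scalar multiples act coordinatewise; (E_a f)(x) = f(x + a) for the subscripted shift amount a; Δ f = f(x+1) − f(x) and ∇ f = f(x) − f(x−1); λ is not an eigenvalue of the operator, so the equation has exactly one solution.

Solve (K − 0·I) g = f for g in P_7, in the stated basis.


the image equals g(x) = 2x^4 - 24x^2 + 4x + 44

write g with unknown coordinates in the stated basis and equate coefficients in (K − 0·I) g = f
solving from the highest basis element down gives g = 2x^4 - 24x^2 + 4x + 44
check: K g = -3x^4 - 6x
so K g − 0·g = -3x^4 - 6x = f ✓
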